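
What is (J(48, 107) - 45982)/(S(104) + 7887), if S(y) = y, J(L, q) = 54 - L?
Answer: -45976/7991 ≈ -5.7535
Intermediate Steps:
(J(48, 107) - 45982)/(S(104) + 7887) = ((54 - 1*48) - 45982)/(104 + 7887) = ((54 - 48) - 45982)/7991 = (6 - 45982)*(1/7991) = -45976*1/7991 = -45976/7991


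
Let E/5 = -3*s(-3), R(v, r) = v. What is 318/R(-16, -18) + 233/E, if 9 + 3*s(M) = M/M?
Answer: -281/20 ≈ -14.050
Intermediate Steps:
s(M) = -8/3 (s(M) = -3 + (M/M)/3 = -3 + (1/3)*1 = -3 + 1/3 = -8/3)
E = 40 (E = 5*(-3*(-8/3)) = 5*8 = 40)
318/R(-16, -18) + 233/E = 318/(-16) + 233/40 = 318*(-1/16) + 233*(1/40) = -159/8 + 233/40 = -281/20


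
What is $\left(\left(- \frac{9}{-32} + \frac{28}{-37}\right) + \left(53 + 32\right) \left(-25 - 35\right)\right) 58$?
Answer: $- \frac{175129927}{592} \approx -2.9583 \cdot 10^{5}$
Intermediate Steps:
$\left(\left(- \frac{9}{-32} + \frac{28}{-37}\right) + \left(53 + 32\right) \left(-25 - 35\right)\right) 58 = \left(\left(\left(-9\right) \left(- \frac{1}{32}\right) + 28 \left(- \frac{1}{37}\right)\right) + 85 \left(-60\right)\right) 58 = \left(\left(\frac{9}{32} - \frac{28}{37}\right) - 5100\right) 58 = \left(- \frac{563}{1184} - 5100\right) 58 = \left(- \frac{6038963}{1184}\right) 58 = - \frac{175129927}{592}$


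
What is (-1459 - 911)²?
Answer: 5616900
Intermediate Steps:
(-1459 - 911)² = (-2370)² = 5616900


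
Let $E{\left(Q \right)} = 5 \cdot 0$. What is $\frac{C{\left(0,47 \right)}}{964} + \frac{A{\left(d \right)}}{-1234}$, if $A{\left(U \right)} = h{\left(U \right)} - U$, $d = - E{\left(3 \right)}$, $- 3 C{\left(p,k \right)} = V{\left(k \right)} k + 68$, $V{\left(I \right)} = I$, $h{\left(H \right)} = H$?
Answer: $- \frac{759}{964} \approx -0.78734$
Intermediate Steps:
$E{\left(Q \right)} = 0$
$C{\left(p,k \right)} = - \frac{68}{3} - \frac{k^{2}}{3}$ ($C{\left(p,k \right)} = - \frac{k k + 68}{3} = - \frac{k^{2} + 68}{3} = - \frac{68 + k^{2}}{3} = - \frac{68}{3} - \frac{k^{2}}{3}$)
$d = 0$ ($d = \left(-1\right) 0 = 0$)
$A{\left(U \right)} = 0$ ($A{\left(U \right)} = U - U = 0$)
$\frac{C{\left(0,47 \right)}}{964} + \frac{A{\left(d \right)}}{-1234} = \frac{- \frac{68}{3} - \frac{47^{2}}{3}}{964} + \frac{0}{-1234} = \left(- \frac{68}{3} - \frac{2209}{3}\right) \frac{1}{964} + 0 \left(- \frac{1}{1234}\right) = \left(- \frac{68}{3} - \frac{2209}{3}\right) \frac{1}{964} + 0 = \left(-759\right) \frac{1}{964} + 0 = - \frac{759}{964} + 0 = - \frac{759}{964}$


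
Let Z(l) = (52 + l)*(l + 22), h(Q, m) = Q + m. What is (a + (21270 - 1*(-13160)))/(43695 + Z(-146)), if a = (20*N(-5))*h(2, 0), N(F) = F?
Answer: 34230/55351 ≈ 0.61842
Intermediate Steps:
Z(l) = (22 + l)*(52 + l) (Z(l) = (52 + l)*(22 + l) = (22 + l)*(52 + l))
a = -200 (a = (20*(-5))*(2 + 0) = -100*2 = -200)
(a + (21270 - 1*(-13160)))/(43695 + Z(-146)) = (-200 + (21270 - 1*(-13160)))/(43695 + (1144 + (-146)² + 74*(-146))) = (-200 + (21270 + 13160))/(43695 + (1144 + 21316 - 10804)) = (-200 + 34430)/(43695 + 11656) = 34230/55351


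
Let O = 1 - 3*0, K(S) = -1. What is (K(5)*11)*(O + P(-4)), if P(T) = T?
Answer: 33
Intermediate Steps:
O = 1 (O = 1 + 0 = 1)
(K(5)*11)*(O + P(-4)) = (-1*11)*(1 - 4) = -11*(-3) = 33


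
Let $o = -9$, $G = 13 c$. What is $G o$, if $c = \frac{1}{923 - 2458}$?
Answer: $\frac{117}{1535} \approx 0.076221$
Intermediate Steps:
$c = - \frac{1}{1535}$ ($c = \frac{1}{-1535} = - \frac{1}{1535} \approx -0.00065147$)
$G = - \frac{13}{1535}$ ($G = 13 \left(- \frac{1}{1535}\right) = - \frac{13}{1535} \approx -0.0084691$)
$G o = \left(- \frac{13}{1535}\right) \left(-9\right) = \frac{117}{1535}$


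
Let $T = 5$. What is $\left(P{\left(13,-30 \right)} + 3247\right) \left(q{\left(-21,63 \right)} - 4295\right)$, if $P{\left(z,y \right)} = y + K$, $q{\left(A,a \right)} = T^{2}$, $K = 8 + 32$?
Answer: $-13907390$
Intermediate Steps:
$K = 40$
$q{\left(A,a \right)} = 25$ ($q{\left(A,a \right)} = 5^{2} = 25$)
$P{\left(z,y \right)} = 40 + y$ ($P{\left(z,y \right)} = y + 40 = 40 + y$)
$\left(P{\left(13,-30 \right)} + 3247\right) \left(q{\left(-21,63 \right)} - 4295\right) = \left(\left(40 - 30\right) + 3247\right) \left(25 - 4295\right) = \left(10 + 3247\right) \left(-4270\right) = 3257 \left(-4270\right) = -13907390$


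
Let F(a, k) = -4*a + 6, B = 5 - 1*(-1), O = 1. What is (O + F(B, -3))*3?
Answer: -51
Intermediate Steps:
B = 6 (B = 5 + 1 = 6)
F(a, k) = 6 - 4*a
(O + F(B, -3))*3 = (1 + (6 - 4*6))*3 = (1 + (6 - 24))*3 = (1 - 18)*3 = -17*3 = -51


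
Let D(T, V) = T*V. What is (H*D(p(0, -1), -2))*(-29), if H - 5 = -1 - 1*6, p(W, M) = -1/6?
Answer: 58/3 ≈ 19.333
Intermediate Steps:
p(W, M) = -⅙ (p(W, M) = -1*⅙ = -⅙)
H = -2 (H = 5 + (-1 - 1*6) = 5 + (-1 - 6) = 5 - 7 = -2)
(H*D(p(0, -1), -2))*(-29) = -(-1)*(-2)/3*(-29) = -2*⅓*(-29) = -⅔*(-29) = 58/3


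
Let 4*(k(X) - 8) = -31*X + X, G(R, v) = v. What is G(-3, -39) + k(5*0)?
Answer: -31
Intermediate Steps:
k(X) = 8 - 15*X/2 (k(X) = 8 + (-31*X + X)/4 = 8 + (-30*X)/4 = 8 - 15*X/2)
G(-3, -39) + k(5*0) = -39 + (8 - 75*0/2) = -39 + (8 - 15/2*0) = -39 + (8 + 0) = -39 + 8 = -31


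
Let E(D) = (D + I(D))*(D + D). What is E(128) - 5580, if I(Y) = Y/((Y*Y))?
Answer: 27190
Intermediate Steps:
I(Y) = 1/Y (I(Y) = Y/(Y²) = Y/Y² = 1/Y)
E(D) = 2*D*(D + 1/D) (E(D) = (D + 1/D)*(D + D) = (D + 1/D)*(2*D) = 2*D*(D + 1/D))
E(128) - 5580 = (2 + 2*128²) - 5580 = (2 + 2*16384) - 5580 = (2 + 32768) - 5580 = 32770 - 5580 = 27190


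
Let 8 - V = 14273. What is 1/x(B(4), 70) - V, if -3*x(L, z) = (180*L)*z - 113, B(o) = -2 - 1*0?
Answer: 361089948/25313 ≈ 14265.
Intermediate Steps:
V = -14265 (V = 8 - 1*14273 = 8 - 14273 = -14265)
B(o) = -2 (B(o) = -2 + 0 = -2)
x(L, z) = 113/3 - 60*L*z (x(L, z) = -((180*L)*z - 113)/3 = -(180*L*z - 113)/3 = -(-113 + 180*L*z)/3 = 113/3 - 60*L*z)
1/x(B(4), 70) - V = 1/(113/3 - 60*(-2)*70) - 1*(-14265) = 1/(113/3 + 8400) + 14265 = 1/(25313/3) + 14265 = 3/25313 + 14265 = 361089948/25313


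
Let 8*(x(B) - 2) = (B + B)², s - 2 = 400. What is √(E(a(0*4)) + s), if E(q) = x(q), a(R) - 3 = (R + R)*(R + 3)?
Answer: √1634/2 ≈ 20.211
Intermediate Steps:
s = 402 (s = 2 + 400 = 402)
a(R) = 3 + 2*R*(3 + R) (a(R) = 3 + (R + R)*(R + 3) = 3 + (2*R)*(3 + R) = 3 + 2*R*(3 + R))
x(B) = 2 + B²/2 (x(B) = 2 + (B + B)²/8 = 2 + (2*B)²/8 = 2 + (4*B²)/8 = 2 + B²/2)
E(q) = 2 + q²/2
√(E(a(0*4)) + s) = √((2 + (3 + 2*(0*4)² + 6*(0*4))²/2) + 402) = √((2 + (3 + 2*0² + 6*0)²/2) + 402) = √((2 + (3 + 2*0 + 0)²/2) + 402) = √((2 + (3 + 0 + 0)²/2) + 402) = √((2 + (½)*3²) + 402) = √((2 + (½)*9) + 402) = √((2 + 9/2) + 402) = √(13/2 + 402) = √(817/2) = √1634/2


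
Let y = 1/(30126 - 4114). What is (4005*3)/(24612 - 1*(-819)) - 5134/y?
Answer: -1132066115011/8477 ≈ -1.3355e+8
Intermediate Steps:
y = 1/26012 ≈ 3.8444e-5
(4005*3)/(24612 - 1*(-819)) - 5134/y = (4005*3)/(24612 - 1*(-819)) - 5134/1/26012 = 12015/(24612 + 819) - 5134*26012 = 12015/25431 - 133545608 = 12015*(1/25431) - 133545608 = 4005/8477 - 133545608 = -1132066115011/8477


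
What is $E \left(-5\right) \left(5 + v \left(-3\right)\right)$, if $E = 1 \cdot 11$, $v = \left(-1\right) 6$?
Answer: $-1265$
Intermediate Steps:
$v = -6$
$E = 11$
$E \left(-5\right) \left(5 + v \left(-3\right)\right) = 11 \left(-5\right) \left(5 - -18\right) = - 55 \left(5 + 18\right) = \left(-55\right) 23 = -1265$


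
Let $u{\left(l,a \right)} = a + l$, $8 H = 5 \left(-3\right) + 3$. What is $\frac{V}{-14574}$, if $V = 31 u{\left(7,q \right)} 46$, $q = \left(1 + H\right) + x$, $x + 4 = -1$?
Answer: $- \frac{713}{4858} \approx -0.14677$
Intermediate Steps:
$x = -5$ ($x = -4 - 1 = -5$)
$H = - \frac{3}{2}$ ($H = \frac{5 \left(-3\right) + 3}{8} = \frac{-15 + 3}{8} = \frac{1}{8} \left(-12\right) = - \frac{3}{2} \approx -1.5$)
$q = - \frac{11}{2}$ ($q = \left(1 - \frac{3}{2}\right) - 5 = - \frac{1}{2} - 5 = - \frac{11}{2} \approx -5.5$)
$V = 2139$ ($V = 31 \left(- \frac{11}{2} + 7\right) 46 = 31 \cdot \frac{3}{2} \cdot 46 = \frac{93}{2} \cdot 46 = 2139$)
$\frac{V}{-14574} = \frac{2139}{-14574} = 2139 \left(- \frac{1}{14574}\right) = - \frac{713}{4858}$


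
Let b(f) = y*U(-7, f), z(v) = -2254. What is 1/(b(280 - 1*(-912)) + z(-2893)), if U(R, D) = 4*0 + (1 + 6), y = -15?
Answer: -1/2359 ≈ -0.00042391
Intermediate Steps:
U(R, D) = 7 (U(R, D) = 0 + 7 = 7)
b(f) = -105 (b(f) = -15*7 = -105)
1/(b(280 - 1*(-912)) + z(-2893)) = 1/(-105 - 2254) = 1/(-2359) = -1/2359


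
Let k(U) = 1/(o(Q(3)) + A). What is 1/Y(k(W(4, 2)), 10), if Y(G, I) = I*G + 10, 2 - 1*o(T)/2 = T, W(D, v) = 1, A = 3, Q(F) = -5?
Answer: 17/180 ≈ 0.094444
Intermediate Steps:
o(T) = 4 - 2*T
k(U) = 1/17 (k(U) = 1/((4 - 2*(-5)) + 3) = 1/((4 + 10) + 3) = 1/(14 + 3) = 1/17)
Y(G, I) = 10 + G*I (Y(G, I) = G*I + 10 = 10 + G*I)
1/Y(k(W(4, 2)), 10) = 1/(10 + (1/17)*10) = 1/(10 + 10/17) = 1/(180/17) = 17/180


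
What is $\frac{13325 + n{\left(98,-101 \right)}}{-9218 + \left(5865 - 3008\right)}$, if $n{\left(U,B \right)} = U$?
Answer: $- \frac{13423}{6361} \approx -2.1102$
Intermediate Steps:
$\frac{13325 + n{\left(98,-101 \right)}}{-9218 + \left(5865 - 3008\right)} = \frac{13325 + 98}{-9218 + \left(5865 - 3008\right)} = \frac{13423}{-9218 + 2857} = \frac{13423}{-6361} = 13423 \left(- \frac{1}{6361}\right) = - \frac{13423}{6361}$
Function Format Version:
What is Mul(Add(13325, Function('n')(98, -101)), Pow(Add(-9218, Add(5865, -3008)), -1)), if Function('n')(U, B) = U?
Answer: Rational(-13423, 6361) ≈ -2.1102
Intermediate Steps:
Mul(Add(13325, Function('n')(98, -101)), Pow(Add(-9218, Add(5865, -3008)), -1)) = Mul(Add(13325, 98), Pow(Add(-9218, Add(5865, -3008)), -1)) = Mul(13423, Pow(Add(-9218, 2857), -1)) = Mul(13423, Pow(-6361, -1)) = Mul(13423, Rational(-1, 6361)) = Rational(-13423, 6361)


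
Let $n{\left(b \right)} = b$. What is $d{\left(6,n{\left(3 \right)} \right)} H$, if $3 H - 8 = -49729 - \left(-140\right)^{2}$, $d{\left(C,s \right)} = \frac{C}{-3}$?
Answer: $46214$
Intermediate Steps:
$d{\left(C,s \right)} = - \frac{C}{3}$ ($d{\left(C,s \right)} = C \left(- \frac{1}{3}\right) = - \frac{C}{3}$)
$H = -23107$ ($H = \frac{8}{3} + \frac{-49729 - \left(-140\right)^{2}}{3} = \frac{8}{3} + \frac{-49729 - 19600}{3} = \frac{8}{3} + \frac{1}{3} \left(-69329\right) = \frac{8}{3} - \frac{69329}{3} = -23107$)
$d{\left(6,n{\left(3 \right)} \right)} H = \left(- \frac{1}{3}\right) 6 \left(-23107\right) = \left(-2\right) \left(-23107\right) = 46214$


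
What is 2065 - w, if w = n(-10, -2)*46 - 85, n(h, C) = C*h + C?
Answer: 1322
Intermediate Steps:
n(h, C) = C + C*h
w = 743 (w = -2*(1 - 10)*46 - 85 = -2*(-9)*46 - 85 = 18*46 - 85 = 828 - 85 = 743)
2065 - w = 2065 - 1*743 = 2065 - 743 = 1322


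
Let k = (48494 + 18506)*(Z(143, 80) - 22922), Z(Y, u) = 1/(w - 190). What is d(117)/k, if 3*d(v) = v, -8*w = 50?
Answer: -6123/241116571600 ≈ -2.5394e-8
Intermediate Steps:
w = -25/4 (w = -⅛*50 = -25/4 ≈ -6.2500)
d(v) = v/3
Z(Y, u) = -4/785 (Z(Y, u) = 1/(-25/4 - 190) = 1/(-785/4) = -4/785)
k = -241116571600/157 (k = (48494 + 18506)*(-4/785 - 22922) = 67000*(-17993774/785) = -241116571600/157 ≈ -1.5358e+9)
d(117)/k = ((⅓)*117)/(-241116571600/157) = 39*(-157/241116571600) = -6123/241116571600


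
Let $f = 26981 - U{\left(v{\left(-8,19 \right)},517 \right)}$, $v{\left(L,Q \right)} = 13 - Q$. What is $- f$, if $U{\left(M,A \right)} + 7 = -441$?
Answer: $-27429$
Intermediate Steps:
$U{\left(M,A \right)} = -448$ ($U{\left(M,A \right)} = -7 - 441 = -448$)
$f = 27429$ ($f = 26981 - -448 = 26981 + 448 = 27429$)
$- f = \left(-1\right) 27429 = -27429$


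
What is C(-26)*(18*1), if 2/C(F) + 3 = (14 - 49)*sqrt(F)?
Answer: -108/31859 + 1260*I*sqrt(26)/31859 ≈ -0.0033899 + 0.20166*I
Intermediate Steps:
C(F) = 2/(-3 - 35*sqrt(F)) (C(F) = 2/(-3 + (14 - 49)*sqrt(F)) = 2/(-3 - 35*sqrt(F)))
C(-26)*(18*1) = (-2/(3 + 35*sqrt(-26)))*(18*1) = -2/(3 + 35*(I*sqrt(26)))*18 = -2/(3 + 35*I*sqrt(26))*18 = -36/(3 + 35*I*sqrt(26))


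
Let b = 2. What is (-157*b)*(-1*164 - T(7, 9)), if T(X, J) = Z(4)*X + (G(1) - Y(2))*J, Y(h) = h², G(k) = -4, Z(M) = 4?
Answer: 37680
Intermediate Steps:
T(X, J) = -8*J + 4*X (T(X, J) = 4*X + (-4 - 1*2²)*J = 4*X + (-4 - 1*4)*J = 4*X + (-4 - 4)*J = 4*X - 8*J = -8*J + 4*X)
(-157*b)*(-1*164 - T(7, 9)) = (-157*2)*(-1*164 - (-8*9 + 4*7)) = -314*(-164 - (-72 + 28)) = -314*(-164 - 1*(-44)) = -314*(-164 + 44) = -314*(-120) = 37680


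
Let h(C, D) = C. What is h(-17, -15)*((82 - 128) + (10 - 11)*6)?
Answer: 884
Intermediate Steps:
h(-17, -15)*((82 - 128) + (10 - 11)*6) = -17*((82 - 128) + (10 - 11)*6) = -17*(-46 - 1*6) = -17*(-46 - 6) = -17*(-52) = 884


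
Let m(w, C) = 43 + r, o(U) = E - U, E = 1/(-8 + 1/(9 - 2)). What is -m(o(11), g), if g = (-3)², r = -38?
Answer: -5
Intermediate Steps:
g = 9
E = -7/55 (E = 1/(-8 + 1/7) = 1/(-8 + ⅐) = 1/(-55/7) = -7/55 ≈ -0.12727)
o(U) = -7/55 - U
m(w, C) = 5 (m(w, C) = 43 - 38 = 5)
-m(o(11), g) = -1*5 = -5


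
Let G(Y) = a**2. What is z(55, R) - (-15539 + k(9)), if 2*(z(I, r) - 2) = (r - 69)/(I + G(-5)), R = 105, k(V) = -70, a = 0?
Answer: 858623/55 ≈ 15611.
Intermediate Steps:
G(Y) = 0 (G(Y) = 0**2 = 0)
z(I, r) = 2 + (-69 + r)/(2*I) (z(I, r) = 2 + ((r - 69)/(I + 0))/2 = 2 + ((-69 + r)/I)/2 = 2 + (-69 + r)/(2*I))
z(55, R) - (-15539 + k(9)) = (1/2)*(-69 + 105 + 4*55)/55 - (-15539 - 70) = (1/2)*(1/55)*(-69 + 105 + 220) - 1*(-15609) = (1/2)*(1/55)*256 + 15609 = 128/55 + 15609 = 858623/55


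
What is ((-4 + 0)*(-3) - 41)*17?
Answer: -493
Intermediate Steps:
((-4 + 0)*(-3) - 41)*17 = (-4*(-3) - 41)*17 = (12 - 41)*17 = -29*17 = -493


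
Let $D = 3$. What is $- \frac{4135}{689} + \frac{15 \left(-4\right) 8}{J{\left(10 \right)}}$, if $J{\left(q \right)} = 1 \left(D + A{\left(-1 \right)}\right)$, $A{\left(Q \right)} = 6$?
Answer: $- \frac{122645}{2067} \approx -59.335$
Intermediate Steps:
$J{\left(q \right)} = 9$ ($J{\left(q \right)} = 1 \left(3 + 6\right) = 1 \cdot 9 = 9$)
$- \frac{4135}{689} + \frac{15 \left(-4\right) 8}{J{\left(10 \right)}} = - \frac{4135}{689} + \frac{15 \left(-4\right) 8}{9} = \left(-4135\right) \frac{1}{689} + \left(-60\right) 8 \cdot \frac{1}{9} = - \frac{4135}{689} - \frac{160}{3} = - \frac{122645}{2067}$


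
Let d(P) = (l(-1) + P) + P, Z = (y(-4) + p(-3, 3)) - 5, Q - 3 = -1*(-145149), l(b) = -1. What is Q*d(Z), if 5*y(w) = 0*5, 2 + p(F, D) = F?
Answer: -3048192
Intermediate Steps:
p(F, D) = -2 + F
y(w) = 0 (y(w) = (0*5)/5 = (1/5)*0 = 0)
Q = 145152 (Q = 3 - 1*(-145149) = 3 + 145149 = 145152)
Z = -10 (Z = (0 + (-2 - 3)) - 5 = (0 - 5) - 5 = -5 - 5 = -10)
d(P) = -1 + 2*P (d(P) = (-1 + P) + P = -1 + 2*P)
Q*d(Z) = 145152*(-1 + 2*(-10)) = 145152*(-1 - 20) = 145152*(-21) = -3048192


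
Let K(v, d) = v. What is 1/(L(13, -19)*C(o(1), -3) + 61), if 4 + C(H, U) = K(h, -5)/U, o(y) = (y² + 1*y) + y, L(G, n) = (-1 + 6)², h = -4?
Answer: -3/17 ≈ -0.17647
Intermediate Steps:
L(G, n) = 25 (L(G, n) = 5² = 25)
o(y) = y² + 2*y (o(y) = (y² + y) + y = (y + y²) + y = y² + 2*y)
C(H, U) = -4 - 4/U
1/(L(13, -19)*C(o(1), -3) + 61) = 1/(25*(-4 - 4/(-3)) + 61) = 1/(25*(-4 - 4*(-⅓)) + 61) = 1/(25*(-4 + 4/3) + 61) = 1/(25*(-8/3) + 61) = 1/(-200/3 + 61) = 1/(-17/3) = -3/17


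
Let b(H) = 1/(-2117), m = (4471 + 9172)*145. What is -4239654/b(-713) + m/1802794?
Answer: 2311528950763361/257542 ≈ 8.9754e+9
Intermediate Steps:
m = 1978235 (m = 13643*145 = 1978235)
b(H) = -1/2117
-4239654/b(-713) + m/1802794 = -4239654/(-1/2117) + 1978235/1802794 = -4239654*(-2117) + 1978235*(1/1802794) = 8975347518 + 282605/257542 = 2311528950763361/257542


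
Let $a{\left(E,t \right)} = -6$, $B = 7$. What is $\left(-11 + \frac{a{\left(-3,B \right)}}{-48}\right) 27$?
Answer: $- \frac{2349}{8} \approx -293.63$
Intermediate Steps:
$\left(-11 + \frac{a{\left(-3,B \right)}}{-48}\right) 27 = \left(-11 - \frac{6}{-48}\right) 27 = \left(-11 - - \frac{1}{8}\right) 27 = \left(-11 + \frac{1}{8}\right) 27 = \left(- \frac{87}{8}\right) 27 = - \frac{2349}{8}$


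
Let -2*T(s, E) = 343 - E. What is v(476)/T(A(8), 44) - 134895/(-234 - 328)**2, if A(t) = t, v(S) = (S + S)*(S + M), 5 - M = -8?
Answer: -294108784869/94437356 ≈ -3114.3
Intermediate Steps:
M = 13 (M = 5 - 1*(-8) = 5 + 8 = 13)
v(S) = 2*S*(13 + S) (v(S) = (S + S)*(S + 13) = (2*S)*(13 + S) = 2*S*(13 + S))
T(s, E) = -343/2 + E/2 (T(s, E) = -(343 - E)/2 = -343/2 + E/2)
v(476)/T(A(8), 44) - 134895/(-234 - 328)**2 = (2*476*(13 + 476))/(-343/2 + (1/2)*44) - 134895/(-234 - 328)**2 = (2*476*489)/(-343/2 + 22) - 134895/((-562)**2) = 465528/(-299/2) - 134895/315844 = 465528*(-2/299) - 134895*1/315844 = -931056/299 - 134895/315844 = -294108784869/94437356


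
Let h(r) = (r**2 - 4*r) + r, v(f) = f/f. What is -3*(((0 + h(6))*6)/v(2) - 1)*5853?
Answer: -1878813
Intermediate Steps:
v(f) = 1
h(r) = r**2 - 3*r
-3*(((0 + h(6))*6)/v(2) - 1)*5853 = -3*(((0 + 6*(-3 + 6))*6)/1 - 1)*5853 = -3*(((0 + 6*3)*6)*1 - 1)*5853 = -3*(((0 + 18)*6)*1 - 1)*5853 = -3*((18*6)*1 - 1)*5853 = -3*(108*1 - 1)*5853 = -3*(108 - 1)*5853 = -3*107*5853 = -321*5853 = -1878813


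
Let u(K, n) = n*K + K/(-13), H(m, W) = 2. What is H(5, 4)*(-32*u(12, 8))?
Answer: -79104/13 ≈ -6084.9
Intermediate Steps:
u(K, n) = -K/13 + K*n (u(K, n) = K*n + K*(-1/13) = K*n - K/13 = -K/13 + K*n)
H(5, 4)*(-32*u(12, 8)) = 2*(-384*(-1/13 + 8)) = 2*(-384*103/13) = 2*(-32*1236/13) = 2*(-39552/13) = -79104/13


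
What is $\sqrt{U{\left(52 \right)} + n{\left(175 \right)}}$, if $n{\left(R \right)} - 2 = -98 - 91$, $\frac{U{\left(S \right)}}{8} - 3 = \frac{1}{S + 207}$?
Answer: $\frac{i \sqrt{10932131}}{259} \approx 12.766 i$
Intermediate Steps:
$U{\left(S \right)} = 24 + \frac{8}{207 + S}$ ($U{\left(S \right)} = 24 + \frac{8}{S + 207} = 24 + \frac{8}{207 + S}$)
$n{\left(R \right)} = -187$ ($n{\left(R \right)} = 2 - 189 = -187$)
$\sqrt{U{\left(52 \right)} + n{\left(175 \right)}} = \sqrt{\frac{8 \left(622 + 3 \cdot 52\right)}{207 + 52} - 187} = \sqrt{\frac{8 \left(622 + 156\right)}{259} - 187} = \sqrt{8 \cdot \frac{1}{259} \cdot 778 - 187} = \sqrt{\frac{6224}{259} - 187} = \sqrt{- \frac{42209}{259}} = \frac{i \sqrt{10932131}}{259}$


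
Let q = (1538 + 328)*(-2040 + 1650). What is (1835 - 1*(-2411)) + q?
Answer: -723494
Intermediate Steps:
q = -727740 (q = 1866*(-390) = -727740)
(1835 - 1*(-2411)) + q = (1835 - 1*(-2411)) - 727740 = (1835 + 2411) - 727740 = 4246 - 727740 = -723494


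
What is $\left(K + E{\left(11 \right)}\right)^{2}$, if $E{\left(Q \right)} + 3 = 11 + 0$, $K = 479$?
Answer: $237169$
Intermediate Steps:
$E{\left(Q \right)} = 8$ ($E{\left(Q \right)} = -3 + \left(11 + 0\right) = -3 + 11 = 8$)
$\left(K + E{\left(11 \right)}\right)^{2} = \left(479 + 8\right)^{2} = 487^{2} = 237169$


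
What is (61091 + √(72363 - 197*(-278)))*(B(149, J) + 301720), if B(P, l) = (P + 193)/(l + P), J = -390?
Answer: 4442181848198/241 + 72714178*√127129/241 ≈ 1.8540e+10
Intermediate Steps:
B(P, l) = (193 + P)/(P + l)
(61091 + √(72363 - 197*(-278)))*(B(149, J) + 301720) = (61091 + √(72363 - 197*(-278)))*((193 + 149)/(149 - 390) + 301720) = (61091 + √(72363 + 54766))*(342/(-241) + 301720) = (61091 + √127129)*(-1/241*342 + 301720) = (61091 + √127129)*(-342/241 + 301720) = (61091 + √127129)*(72714178/241) = 4442181848198/241 + 72714178*√127129/241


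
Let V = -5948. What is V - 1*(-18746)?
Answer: 12798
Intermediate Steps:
V - 1*(-18746) = -5948 - 1*(-18746) = -5948 + 18746 = 12798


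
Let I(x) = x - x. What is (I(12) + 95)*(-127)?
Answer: -12065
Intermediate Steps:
I(x) = 0
(I(12) + 95)*(-127) = (0 + 95)*(-127) = 95*(-127) = -12065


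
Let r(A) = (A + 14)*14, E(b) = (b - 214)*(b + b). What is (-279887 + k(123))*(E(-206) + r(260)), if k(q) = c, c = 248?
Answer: -49461427764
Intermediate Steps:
k(q) = 248
E(b) = 2*b*(-214 + b) (E(b) = (-214 + b)*(2*b) = 2*b*(-214 + b))
r(A) = 196 + 14*A (r(A) = (14 + A)*14 = 196 + 14*A)
(-279887 + k(123))*(E(-206) + r(260)) = (-279887 + 248)*(2*(-206)*(-214 - 206) + (196 + 14*260)) = -279639*(2*(-206)*(-420) + (196 + 3640)) = -279639*(173040 + 3836) = -279639*176876 = -49461427764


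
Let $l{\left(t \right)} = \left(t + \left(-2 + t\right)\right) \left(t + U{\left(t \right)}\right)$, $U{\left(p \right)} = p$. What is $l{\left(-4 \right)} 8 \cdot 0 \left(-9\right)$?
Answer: $0$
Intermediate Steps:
$l{\left(t \right)} = 2 t \left(-2 + 2 t\right)$ ($l{\left(t \right)} = \left(t + \left(-2 + t\right)\right) \left(t + t\right) = \left(-2 + 2 t\right) 2 t = 2 t \left(-2 + 2 t\right)$)
$l{\left(-4 \right)} 8 \cdot 0 \left(-9\right) = 4 \left(-4\right) \left(-1 - 4\right) 8 \cdot 0 \left(-9\right) = 4 \left(-4\right) \left(-5\right) 0 \left(-9\right) = 80 \cdot 0 \left(-9\right) = 0 \left(-9\right) = 0$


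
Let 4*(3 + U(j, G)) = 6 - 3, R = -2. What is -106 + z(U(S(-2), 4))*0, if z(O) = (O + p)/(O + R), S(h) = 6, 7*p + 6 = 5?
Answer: -106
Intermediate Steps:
p = -1/7 (p = -6/7 + (1/7)*5 = -6/7 + 5/7 = -1/7 ≈ -0.14286)
U(j, G) = -9/4 (U(j, G) = -3 + (6 - 3)/4 = -3 + (1/4)*3 = -3 + 3/4 = -9/4)
z(O) = (-1/7 + O)/(-2 + O) (z(O) = (O - 1/7)/(O - 2) = (-1/7 + O)/(-2 + O))
-106 + z(U(S(-2), 4))*0 = -106 + ((-1/7 - 9/4)/(-2 - 9/4))*0 = -106 + (-67/28/(-17/4))*0 = -106 - 4/17*(-67/28)*0 = -106 + (67/119)*0 = -106 + 0 = -106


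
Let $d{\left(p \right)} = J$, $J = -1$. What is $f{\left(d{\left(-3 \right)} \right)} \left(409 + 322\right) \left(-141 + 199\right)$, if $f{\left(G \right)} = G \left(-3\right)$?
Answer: $127194$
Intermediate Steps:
$d{\left(p \right)} = -1$
$f{\left(G \right)} = - 3 G$
$f{\left(d{\left(-3 \right)} \right)} \left(409 + 322\right) \left(-141 + 199\right) = \left(-3\right) \left(-1\right) \left(409 + 322\right) \left(-141 + 199\right) = 3 \cdot 731 \cdot 58 = 3 \cdot 42398 = 127194$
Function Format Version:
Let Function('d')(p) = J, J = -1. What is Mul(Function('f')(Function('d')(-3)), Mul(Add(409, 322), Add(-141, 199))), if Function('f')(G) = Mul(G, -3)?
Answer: 127194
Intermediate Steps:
Function('d')(p) = -1
Function('f')(G) = Mul(-3, G)
Mul(Function('f')(Function('d')(-3)), Mul(Add(409, 322), Add(-141, 199))) = Mul(Mul(-3, -1), Mul(Add(409, 322), Add(-141, 199))) = Mul(3, Mul(731, 58)) = Mul(3, 42398) = 127194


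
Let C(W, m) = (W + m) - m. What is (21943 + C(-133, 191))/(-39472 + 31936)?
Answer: -3635/1256 ≈ -2.8941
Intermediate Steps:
C(W, m) = W
(21943 + C(-133, 191))/(-39472 + 31936) = (21943 - 133)/(-39472 + 31936) = 21810/(-7536) = 21810*(-1/7536) = -3635/1256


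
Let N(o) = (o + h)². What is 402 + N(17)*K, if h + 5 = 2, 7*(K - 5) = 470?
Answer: 14542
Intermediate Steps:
K = 505/7 (K = 5 + (⅐)*470 = 5 + 470/7 = 505/7 ≈ 72.143)
h = -3 (h = -5 + 2 = -3)
N(o) = (-3 + o)² (N(o) = (o - 3)² = (-3 + o)²)
402 + N(17)*K = 402 + (-3 + 17)²*(505/7) = 402 + 14²*(505/7) = 402 + 196*(505/7) = 402 + 14140 = 14542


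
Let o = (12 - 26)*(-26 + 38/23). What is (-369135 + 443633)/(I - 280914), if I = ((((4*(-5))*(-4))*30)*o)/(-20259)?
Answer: -5785477431/21818776783 ≈ -0.26516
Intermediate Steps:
o = 7840/23 (o = -14*(-26 + 38*(1/23)) = -14*(-26 + 38/23) = -14*(-560/23) = 7840/23 ≈ 340.87)
I = -6272000/155319 (I = ((((4*(-5))*(-4))*30)*(7840/23))/(-20259) = ((-20*(-4)*30)*(7840/23))*(-1/20259) = ((80*30)*(7840/23))*(-1/20259) = (2400*(7840/23))*(-1/20259) = (18816000/23)*(-1/20259) = -6272000/155319 ≈ -40.381)
(-369135 + 443633)/(I - 280914) = (-369135 + 443633)/(-6272000/155319 - 280914) = 74498/(-43637553566/155319) = 74498*(-155319/43637553566) = -5785477431/21818776783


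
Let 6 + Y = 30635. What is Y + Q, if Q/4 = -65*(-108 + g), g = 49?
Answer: 45969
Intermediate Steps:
Y = 30629 (Y = -6 + 30635 = 30629)
Q = 15340 (Q = 4*(-65*(-108 + 49)) = 4*(-65*(-59)) = 4*3835 = 15340)
Y + Q = 30629 + 15340 = 45969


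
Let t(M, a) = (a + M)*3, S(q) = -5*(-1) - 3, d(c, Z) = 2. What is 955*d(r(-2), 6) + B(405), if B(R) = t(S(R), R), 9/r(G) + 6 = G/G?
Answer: 3131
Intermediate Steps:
r(G) = -9/5 (r(G) = 9/(-6 + G/G) = 9/(-6 + 1) = 9/(-5) = 9*(-1/5) = -9/5)
S(q) = 2 (S(q) = 5 - 3 = 2)
t(M, a) = 3*M + 3*a (t(M, a) = (M + a)*3 = 3*M + 3*a)
B(R) = 6 + 3*R (B(R) = 3*2 + 3*R = 6 + 3*R)
955*d(r(-2), 6) + B(405) = 955*2 + (6 + 3*405) = 1910 + (6 + 1215) = 1910 + 1221 = 3131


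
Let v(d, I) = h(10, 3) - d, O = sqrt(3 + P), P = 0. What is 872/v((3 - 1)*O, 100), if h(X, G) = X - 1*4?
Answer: 218 + 218*sqrt(3)/3 ≈ 343.86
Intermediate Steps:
O = sqrt(3) (O = sqrt(3 + 0) = sqrt(3) ≈ 1.7320)
h(X, G) = -4 + X (h(X, G) = X - 4 = -4 + X)
v(d, I) = 6 - d (v(d, I) = (-4 + 10) - d = 6 - d)
872/v((3 - 1)*O, 100) = 872/(6 - (3 - 1)*sqrt(3)) = 872/(6 - 2*sqrt(3))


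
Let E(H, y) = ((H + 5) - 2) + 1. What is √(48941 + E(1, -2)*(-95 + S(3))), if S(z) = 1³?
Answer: √48471 ≈ 220.16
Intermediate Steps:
E(H, y) = 4 + H (E(H, y) = ((5 + H) - 2) + 1 = (3 + H) + 1 = 4 + H)
S(z) = 1
√(48941 + E(1, -2)*(-95 + S(3))) = √(48941 + (4 + 1)*(-95 + 1)) = √(48941 + 5*(-94)) = √(48941 - 470) = √48471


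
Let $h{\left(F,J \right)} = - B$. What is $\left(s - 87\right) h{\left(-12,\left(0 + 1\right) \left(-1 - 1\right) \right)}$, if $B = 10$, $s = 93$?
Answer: $-60$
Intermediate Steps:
$h{\left(F,J \right)} = -10$ ($h{\left(F,J \right)} = \left(-1\right) 10 = -10$)
$\left(s - 87\right) h{\left(-12,\left(0 + 1\right) \left(-1 - 1\right) \right)} = \left(93 - 87\right) \left(-10\right) = 6 \left(-10\right) = -60$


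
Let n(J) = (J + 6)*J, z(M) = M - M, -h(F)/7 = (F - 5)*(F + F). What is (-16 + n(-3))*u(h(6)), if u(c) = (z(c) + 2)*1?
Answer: -50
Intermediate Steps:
h(F) = -14*F*(-5 + F) (h(F) = -7*(F - 5)*(F + F) = -7*(-5 + F)*2*F = -14*F*(-5 + F))
z(M) = 0
u(c) = 2 (u(c) = (0 + 2)*1 = 2*1 = 2)
n(J) = J*(6 + J) (n(J) = (6 + J)*J = J*(6 + J))
(-16 + n(-3))*u(h(6)) = (-16 - 3*(6 - 3))*2 = (-16 - 3*3)*2 = (-16 - 9)*2 = -25*2 = -50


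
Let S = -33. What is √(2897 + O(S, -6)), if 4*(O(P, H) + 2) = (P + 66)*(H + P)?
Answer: √10293/2 ≈ 50.727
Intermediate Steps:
O(P, H) = -2 + (66 + P)*(H + P)/4 (O(P, H) = -2 + ((P + 66)*(H + P))/4 = -2 + ((66 + P)*(H + P))/4 = -2 + (66 + P)*(H + P)/4)
√(2897 + O(S, -6)) = √(2897 + (-2 + (¼)*(-33)² + (33/2)*(-6) + (33/2)*(-33) + (¼)*(-6)*(-33))) = √(2897 + (-2 + (¼)*1089 - 99 - 1089/2 + 99/2)) = √(2897 + (-2 + 1089/4 - 99 - 1089/2 + 99/2)) = √(2897 - 1295/4) = √(10293/4) = √10293/2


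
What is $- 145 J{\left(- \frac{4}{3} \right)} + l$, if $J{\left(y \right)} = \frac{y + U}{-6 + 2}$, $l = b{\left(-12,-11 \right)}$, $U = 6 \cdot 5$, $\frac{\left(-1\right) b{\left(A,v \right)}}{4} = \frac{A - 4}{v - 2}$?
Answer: $\frac{80671}{78} \approx 1034.2$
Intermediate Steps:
$b{\left(A,v \right)} = - \frac{4 \left(-4 + A\right)}{-2 + v}$ ($b{\left(A,v \right)} = - 4 \frac{A - 4}{v - 2} = - 4 \frac{-4 + A}{-2 + v} = - \frac{4 \left(-4 + A\right)}{-2 + v}$)
$U = 30$
$l = - \frac{64}{13}$ ($l = \frac{4 \left(4 - -12\right)}{-2 - 11} = \frac{4 \left(4 + 12\right)}{-13} = 4 \left(- \frac{1}{13}\right) 16 = - \frac{64}{13} \approx -4.9231$)
$J{\left(y \right)} = - \frac{15}{2} - \frac{y}{4}$ ($J{\left(y \right)} = \frac{y + 30}{-6 + 2} = \frac{30 + y}{-4} = \left(30 + y\right) \left(- \frac{1}{4}\right) = - \frac{15}{2} - \frac{y}{4}$)
$- 145 J{\left(- \frac{4}{3} \right)} + l = - 145 \left(- \frac{15}{2} - \frac{\left(-4\right) \frac{1}{3}}{4}\right) - \frac{64}{13} = - 145 \left(- \frac{15}{2} - - \frac{1}{3}\right) - \frac{64}{13} = - 145 \left(- \frac{15}{2} + \frac{1}{3}\right) - \frac{64}{13} = \left(-145\right) \left(- \frac{43}{6}\right) - \frac{64}{13} = \frac{6235}{6} - \frac{64}{13} = \frac{80671}{78}$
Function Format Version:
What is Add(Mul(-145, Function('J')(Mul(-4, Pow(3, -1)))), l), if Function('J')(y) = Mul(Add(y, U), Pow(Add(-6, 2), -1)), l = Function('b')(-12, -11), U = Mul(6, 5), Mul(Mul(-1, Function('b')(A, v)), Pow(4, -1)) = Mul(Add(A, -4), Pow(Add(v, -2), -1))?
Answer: Rational(80671, 78) ≈ 1034.2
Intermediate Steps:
Function('b')(A, v) = Mul(-4, Pow(Add(-2, v), -1), Add(-4, A)) (Function('b')(A, v) = Mul(-4, Mul(Add(A, -4), Pow(Add(v, -2), -1))) = Mul(-4, Mul(Add(-4, A), Pow(Add(-2, v), -1))) = Mul(-4, Mul(Pow(Add(-2, v), -1), Add(-4, A))) = Mul(-4, Pow(Add(-2, v), -1), Add(-4, A)))
U = 30
l = Rational(-64, 13) (l = Mul(4, Pow(Add(-2, -11), -1), Add(4, Mul(-1, -12))) = Mul(4, Pow(-13, -1), Add(4, 12)) = Mul(4, Rational(-1, 13), 16) = Rational(-64, 13) ≈ -4.9231)
Function('J')(y) = Add(Rational(-15, 2), Mul(Rational(-1, 4), y)) (Function('J')(y) = Mul(Add(y, 30), Pow(Add(-6, 2), -1)) = Mul(Add(30, y), Pow(-4, -1)) = Mul(Add(30, y), Rational(-1, 4)) = Add(Rational(-15, 2), Mul(Rational(-1, 4), y)))
Add(Mul(-145, Function('J')(Mul(-4, Pow(3, -1)))), l) = Add(Mul(-145, Add(Rational(-15, 2), Mul(Rational(-1, 4), Mul(-4, Pow(3, -1))))), Rational(-64, 13)) = Add(Mul(-145, Add(Rational(-15, 2), Mul(Rational(-1, 4), Mul(-4, Rational(1, 3))))), Rational(-64, 13)) = Add(Mul(-145, Add(Rational(-15, 2), Mul(Rational(-1, 4), Rational(-4, 3)))), Rational(-64, 13)) = Add(Mul(-145, Add(Rational(-15, 2), Rational(1, 3))), Rational(-64, 13)) = Add(Mul(-145, Rational(-43, 6)), Rational(-64, 13)) = Add(Rational(6235, 6), Rational(-64, 13)) = Rational(80671, 78)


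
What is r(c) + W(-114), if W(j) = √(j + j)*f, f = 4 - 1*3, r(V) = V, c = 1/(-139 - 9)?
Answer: -1/148 + 2*I*√57 ≈ -0.0067568 + 15.1*I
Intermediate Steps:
c = -1/148 (c = 1/(-148) = -1/148 ≈ -0.0067568)
f = 1 (f = 4 - 3 = 1)
W(j) = √2*√j (W(j) = √(j + j)*1 = √(2*j)*1 = (√2*√j)*1 = √2*√j)
r(c) + W(-114) = -1/148 + √2*√(-114) = -1/148 + √2*(I*√114) = -1/148 + 2*I*√57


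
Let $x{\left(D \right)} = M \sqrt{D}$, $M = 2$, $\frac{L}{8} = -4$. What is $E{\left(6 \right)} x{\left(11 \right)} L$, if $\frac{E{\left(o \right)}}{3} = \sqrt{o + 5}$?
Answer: $-2112$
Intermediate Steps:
$L = -32$ ($L = 8 \left(-4\right) = -32$)
$x{\left(D \right)} = 2 \sqrt{D}$
$E{\left(o \right)} = 3 \sqrt{5 + o}$ ($E{\left(o \right)} = 3 \sqrt{o + 5} = 3 \sqrt{5 + o}$)
$E{\left(6 \right)} x{\left(11 \right)} L = 3 \sqrt{5 + 6} \cdot 2 \sqrt{11} \left(-32\right) = 3 \sqrt{11} \cdot 2 \sqrt{11} \left(-32\right) = 66 \left(-32\right) = -2112$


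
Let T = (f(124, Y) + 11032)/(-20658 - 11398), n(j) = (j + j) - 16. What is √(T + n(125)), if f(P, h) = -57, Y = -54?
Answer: √60025893806/16028 ≈ 15.286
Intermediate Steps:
n(j) = -16 + 2*j (n(j) = 2*j - 16 = -16 + 2*j)
T = -10975/32056 (T = (-57 + 11032)/(-20658 - 11398) = 10975/(-32056) = 10975*(-1/32056) = -10975/32056 ≈ -0.34237)
√(T + n(125)) = √(-10975/32056 + (-16 + 2*125)) = √(-10975/32056 + (-16 + 250)) = √(-10975/32056 + 234) = √(7490129/32056) = √60025893806/16028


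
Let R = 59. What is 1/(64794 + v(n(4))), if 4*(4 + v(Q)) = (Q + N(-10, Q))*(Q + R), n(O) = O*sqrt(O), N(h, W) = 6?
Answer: 2/130049 ≈ 1.5379e-5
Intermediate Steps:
n(O) = O**(3/2)
v(Q) = -4 + (6 + Q)*(59 + Q)/4 (v(Q) = -4 + ((Q + 6)*(Q + 59))/4 = -4 + ((6 + Q)*(59 + Q))/4 = -4 + (6 + Q)*(59 + Q)/4)
1/(64794 + v(n(4))) = 1/(64794 + (169/2 + (4**(3/2))**2/4 + 65*4**(3/2)/4)) = 1/(64794 + (169/2 + (1/4)*8**2 + (65/4)*8)) = 1/(64794 + (169/2 + (1/4)*64 + 130)) = 1/(64794 + (169/2 + 16 + 130)) = 1/(64794 + 461/2) = 1/(130049/2) = 2/130049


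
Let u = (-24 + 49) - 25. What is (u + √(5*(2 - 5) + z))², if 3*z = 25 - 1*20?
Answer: -40/3 ≈ -13.333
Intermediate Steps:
u = 0 (u = 25 - 25 = 0)
z = 5/3 (z = (25 - 1*20)/3 = (25 - 20)/3 = (⅓)*5 = 5/3 ≈ 1.6667)
(u + √(5*(2 - 5) + z))² = (0 + √(5*(2 - 5) + 5/3))² = (0 + √(5*(-3) + 5/3))² = (0 + √(-15 + 5/3))² = (0 + √(-40/3))² = (0 + 2*I*√30/3)² = (2*I*√30/3)² = -40/3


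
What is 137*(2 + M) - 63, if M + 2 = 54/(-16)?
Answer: -4203/8 ≈ -525.38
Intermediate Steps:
M = -43/8 (M = -2 + 54/(-16) = -2 + 54*(-1/16) = -2 - 27/8 = -43/8 ≈ -5.3750)
137*(2 + M) - 63 = 137*(2 - 43/8) - 63 = 137*(-27/8) - 63 = -3699/8 - 63 = -4203/8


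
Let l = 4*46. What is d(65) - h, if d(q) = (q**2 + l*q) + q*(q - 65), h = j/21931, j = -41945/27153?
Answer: 9638045231900/595492443 ≈ 16185.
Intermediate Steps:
l = 184
j = -41945/27153 (j = -41945*1/27153 = -41945/27153 ≈ -1.5448)
h = -41945/595492443 (h = -41945/27153/21931 = -41945/27153*1/21931 = -41945/595492443 ≈ -7.0438e-5)
d(q) = q**2 + 184*q + q*(-65 + q) (d(q) = (q**2 + 184*q) + q*(q - 65) = (q**2 + 184*q) + q*(-65 + q) = q**2 + 184*q + q*(-65 + q))
d(65) - h = 65*(119 + 2*65) - 1*(-41945/595492443) = 65*(119 + 130) + 41945/595492443 = 65*249 + 41945/595492443 = 16185 + 41945/595492443 = 9638045231900/595492443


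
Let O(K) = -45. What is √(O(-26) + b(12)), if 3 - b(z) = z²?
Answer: I*√186 ≈ 13.638*I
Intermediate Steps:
b(z) = 3 - z²
√(O(-26) + b(12)) = √(-45 + (3 - 1*12²)) = √(-45 + (3 - 1*144)) = √(-45 + (3 - 144)) = √(-45 - 141) = √(-186) = I*√186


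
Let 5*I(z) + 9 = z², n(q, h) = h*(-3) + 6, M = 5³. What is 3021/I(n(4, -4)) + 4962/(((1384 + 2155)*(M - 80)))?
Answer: 5943481/123865 ≈ 47.984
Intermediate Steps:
M = 125
n(q, h) = 6 - 3*h (n(q, h) = -3*h + 6 = 6 - 3*h)
I(z) = -9/5 + z²/5
3021/I(n(4, -4)) + 4962/(((1384 + 2155)*(M - 80))) = 3021/(-9/5 + (6 - 3*(-4))²/5) + 4962/(((1384 + 2155)*(125 - 80))) = 3021/(-9/5 + (6 + 12)²/5) + 4962/((3539*45)) = 3021/(-9/5 + (⅕)*18²) + 4962/159255 = 3021/(-9/5 + (⅕)*324) + 4962*(1/159255) = 3021/(-9/5 + 324/5) + 1654/53085 = 3021/63 + 1654/53085 = 3021*(1/63) + 1654/53085 = 1007/21 + 1654/53085 = 5943481/123865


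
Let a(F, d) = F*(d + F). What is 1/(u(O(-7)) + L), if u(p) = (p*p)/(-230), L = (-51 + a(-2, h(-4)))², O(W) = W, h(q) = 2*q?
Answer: 230/220981 ≈ 0.0010408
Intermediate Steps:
a(F, d) = F*(F + d)
L = 961 (L = (-51 - 2*(-2 + 2*(-4)))² = (-51 - 2*(-2 - 8))² = (-51 - 2*(-10))² = (-51 + 20)² = (-31)² = 961)
u(p) = -p²/230 (u(p) = p²*(-1/230) = -p²/230)
1/(u(O(-7)) + L) = 1/(-1/230*(-7)² + 961) = 1/(-1/230*49 + 961) = 1/(-49/230 + 961) = 1/(220981/230) = 230/220981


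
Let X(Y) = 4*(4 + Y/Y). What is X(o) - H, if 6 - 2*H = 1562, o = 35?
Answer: 798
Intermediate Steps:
H = -778 (H = 3 - ½*1562 = 3 - 781 = -778)
X(Y) = 20 (X(Y) = 4*(4 + 1) = 4*5 = 20)
X(o) - H = 20 - 1*(-778) = 20 + 778 = 798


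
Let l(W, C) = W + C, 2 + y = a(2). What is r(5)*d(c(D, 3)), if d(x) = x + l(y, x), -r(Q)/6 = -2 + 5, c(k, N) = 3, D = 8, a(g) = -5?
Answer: 18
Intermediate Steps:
y = -7 (y = -2 - 5 = -7)
r(Q) = -18 (r(Q) = -6*(-2 + 5) = -6*3 = -18)
l(W, C) = C + W
d(x) = -7 + 2*x (d(x) = x + (x - 7) = x + (-7 + x) = -7 + 2*x)
r(5)*d(c(D, 3)) = -18*(-7 + 2*3) = -18*(-7 + 6) = -18*(-1) = 18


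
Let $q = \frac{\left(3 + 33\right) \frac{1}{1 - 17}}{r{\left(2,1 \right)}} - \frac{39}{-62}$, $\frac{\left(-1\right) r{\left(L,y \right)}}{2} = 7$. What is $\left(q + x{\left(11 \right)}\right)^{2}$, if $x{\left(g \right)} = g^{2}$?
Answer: $\frac{44701376329}{3013696} \approx 14833.0$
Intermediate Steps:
$r{\left(L,y \right)} = -14$ ($r{\left(L,y \right)} = \left(-2\right) 7 = -14$)
$q = \frac{1371}{1736}$ ($q = \frac{\left(3 + 33\right) \frac{1}{1 - 17}}{-14} - \frac{39}{-62} = \frac{36}{-16} \left(- \frac{1}{14}\right) - - \frac{39}{62} = 36 \left(- \frac{1}{16}\right) \left(- \frac{1}{14}\right) + \frac{39}{62} = \left(- \frac{9}{4}\right) \left(- \frac{1}{14}\right) + \frac{39}{62} = \frac{9}{56} + \frac{39}{62} = \frac{1371}{1736} \approx 0.78975$)
$\left(q + x{\left(11 \right)}\right)^{2} = \left(\frac{1371}{1736} + 11^{2}\right)^{2} = \left(\frac{1371}{1736} + 121\right)^{2} = \left(\frac{211427}{1736}\right)^{2} = \frac{44701376329}{3013696}$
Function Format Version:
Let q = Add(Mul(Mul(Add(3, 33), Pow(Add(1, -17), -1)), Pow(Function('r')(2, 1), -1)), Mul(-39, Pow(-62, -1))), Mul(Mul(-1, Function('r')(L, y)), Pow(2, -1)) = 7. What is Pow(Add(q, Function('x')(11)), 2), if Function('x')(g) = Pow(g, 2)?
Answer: Rational(44701376329, 3013696) ≈ 14833.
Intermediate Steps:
Function('r')(L, y) = -14 (Function('r')(L, y) = Mul(-2, 7) = -14)
q = Rational(1371, 1736) (q = Add(Mul(Mul(Add(3, 33), Pow(Add(1, -17), -1)), Pow(-14, -1)), Mul(-39, Pow(-62, -1))) = Add(Mul(Mul(36, Pow(-16, -1)), Rational(-1, 14)), Mul(-39, Rational(-1, 62))) = Add(Mul(Mul(36, Rational(-1, 16)), Rational(-1, 14)), Rational(39, 62)) = Add(Mul(Rational(-9, 4), Rational(-1, 14)), Rational(39, 62)) = Add(Rational(9, 56), Rational(39, 62)) = Rational(1371, 1736) ≈ 0.78975)
Pow(Add(q, Function('x')(11)), 2) = Pow(Add(Rational(1371, 1736), Pow(11, 2)), 2) = Pow(Add(Rational(1371, 1736), 121), 2) = Pow(Rational(211427, 1736), 2) = Rational(44701376329, 3013696)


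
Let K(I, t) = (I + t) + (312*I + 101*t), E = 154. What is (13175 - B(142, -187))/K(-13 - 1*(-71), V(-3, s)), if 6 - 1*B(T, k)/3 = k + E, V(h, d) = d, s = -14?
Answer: 6529/8363 ≈ 0.78070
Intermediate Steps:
K(I, t) = 102*t + 313*I (K(I, t) = (I + t) + (101*t + 312*I) = 102*t + 313*I)
B(T, k) = -444 - 3*k (B(T, k) = 18 - 3*(k + 154) = 18 - 3*(154 + k) = 18 + (-462 - 3*k) = -444 - 3*k)
(13175 - B(142, -187))/K(-13 - 1*(-71), V(-3, s)) = (13175 - (-444 - 3*(-187)))/(102*(-14) + 313*(-13 - 1*(-71))) = (13175 - (-444 + 561))/(-1428 + 313*(-13 + 71)) = (13175 - 1*117)/(-1428 + 313*58) = (13175 - 117)/(-1428 + 18154) = 13058/16726 = 13058*(1/16726) = 6529/8363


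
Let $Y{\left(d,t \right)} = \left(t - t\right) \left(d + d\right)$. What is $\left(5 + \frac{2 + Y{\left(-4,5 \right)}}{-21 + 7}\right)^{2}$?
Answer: $\frac{1156}{49} \approx 23.592$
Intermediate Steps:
$Y{\left(d,t \right)} = 0$ ($Y{\left(d,t \right)} = 0 \cdot 2 d = 0$)
$\left(5 + \frac{2 + Y{\left(-4,5 \right)}}{-21 + 7}\right)^{2} = \left(5 + \frac{2 + 0}{-21 + 7}\right)^{2} = \left(5 + \frac{2}{-14}\right)^{2} = \left(5 + 2 \left(- \frac{1}{14}\right)\right)^{2} = \left(5 - \frac{1}{7}\right)^{2} = \left(\frac{34}{7}\right)^{2} = \frac{1156}{49}$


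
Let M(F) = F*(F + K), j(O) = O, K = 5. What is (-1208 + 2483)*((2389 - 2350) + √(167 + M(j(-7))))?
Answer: 49725 + 1275*√181 ≈ 66878.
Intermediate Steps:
M(F) = F*(5 + F) (M(F) = F*(F + 5) = F*(5 + F))
(-1208 + 2483)*((2389 - 2350) + √(167 + M(j(-7)))) = (-1208 + 2483)*((2389 - 2350) + √(167 - 7*(5 - 7))) = 1275*(39 + √(167 - 7*(-2))) = 1275*(39 + √(167 + 14)) = 1275*(39 + √181) = 49725 + 1275*√181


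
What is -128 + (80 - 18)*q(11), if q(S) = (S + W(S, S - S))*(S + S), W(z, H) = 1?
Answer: 16240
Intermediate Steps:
q(S) = 2*S*(1 + S) (q(S) = (S + 1)*(S + S) = (1 + S)*(2*S) = 2*S*(1 + S))
-128 + (80 - 18)*q(11) = -128 + (80 - 18)*(2*11*(1 + 11)) = -128 + 62*(2*11*12) = -128 + 62*264 = -128 + 16368 = 16240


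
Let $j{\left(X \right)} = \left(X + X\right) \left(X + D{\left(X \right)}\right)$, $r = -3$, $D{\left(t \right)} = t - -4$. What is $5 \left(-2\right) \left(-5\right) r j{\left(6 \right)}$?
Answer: $-28800$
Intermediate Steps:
$D{\left(t \right)} = 4 + t$ ($D{\left(t \right)} = t + 4 = 4 + t$)
$j{\left(X \right)} = 2 X \left(4 + 2 X\right)$ ($j{\left(X \right)} = \left(X + X\right) \left(X + \left(4 + X\right)\right) = 2 X \left(4 + 2 X\right)$)
$5 \left(-2\right) \left(-5\right) r j{\left(6 \right)} = 5 \left(-2\right) \left(-5\right) \left(- 3 \cdot 4 \cdot 6 \left(2 + 6\right)\right) = \left(-10\right) \left(-5\right) \left(- 3 \cdot 4 \cdot 6 \cdot 8\right) = 50 \left(\left(-3\right) 192\right) = 50 \left(-576\right) = -28800$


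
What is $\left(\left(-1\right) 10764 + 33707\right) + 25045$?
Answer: $47988$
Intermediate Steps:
$\left(\left(-1\right) 10764 + 33707\right) + 25045 = \left(-10764 + 33707\right) + 25045 = 22943 + 25045 = 47988$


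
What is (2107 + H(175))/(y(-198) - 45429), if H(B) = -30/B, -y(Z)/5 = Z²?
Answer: -73739/8450715 ≈ -0.0087258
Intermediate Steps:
y(Z) = -5*Z²
(2107 + H(175))/(y(-198) - 45429) = (2107 - 30/175)/(-5*(-198)² - 45429) = (2107 - 30*1/175)/(-5*39204 - 45429) = (2107 - 6/35)/(-196020 - 45429) = (73739/35)/(-241449) = (73739/35)*(-1/241449) = -73739/8450715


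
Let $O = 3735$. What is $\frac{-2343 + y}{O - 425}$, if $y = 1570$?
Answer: $- \frac{773}{3310} \approx -0.23353$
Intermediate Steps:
$\frac{-2343 + y}{O - 425} = \frac{-2343 + 1570}{3735 - 425} = - \frac{773}{3310}$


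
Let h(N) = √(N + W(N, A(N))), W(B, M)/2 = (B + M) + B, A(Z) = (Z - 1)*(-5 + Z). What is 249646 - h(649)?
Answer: 249646 - √837869 ≈ 2.4873e+5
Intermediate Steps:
A(Z) = (-1 + Z)*(-5 + Z)
W(B, M) = 2*M + 4*B (W(B, M) = 2*((B + M) + B) = 2*(M + 2*B) = 2*M + 4*B)
h(N) = √(10 - 7*N + 2*N²) (h(N) = √(N + (2*(5 + N² - 6*N) + 4*N)) = √(N + ((10 - 12*N + 2*N²) + 4*N)) = √(N + (10 - 8*N + 2*N²)) = √(10 - 7*N + 2*N²))
249646 - h(649) = 249646 - √(10 - 7*649 + 2*649²) = 249646 - √(10 - 4543 + 2*421201) = 249646 - √(10 - 4543 + 842402) = 249646 - √837869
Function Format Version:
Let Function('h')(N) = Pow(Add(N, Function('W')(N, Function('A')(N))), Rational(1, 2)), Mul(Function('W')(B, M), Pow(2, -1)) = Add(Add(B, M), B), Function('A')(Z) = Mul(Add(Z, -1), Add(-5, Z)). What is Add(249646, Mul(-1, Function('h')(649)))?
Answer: Add(249646, Mul(-1, Pow(837869, Rational(1, 2)))) ≈ 2.4873e+5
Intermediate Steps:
Function('A')(Z) = Mul(Add(-1, Z), Add(-5, Z))
Function('W')(B, M) = Add(Mul(2, M), Mul(4, B)) (Function('W')(B, M) = Mul(2, Add(Add(B, M), B)) = Mul(2, Add(M, Mul(2, B))) = Add(Mul(2, M), Mul(4, B)))
Function('h')(N) = Pow(Add(10, Mul(-7, N), Mul(2, Pow(N, 2))), Rational(1, 2)) (Function('h')(N) = Pow(Add(N, Add(Mul(2, Add(5, Pow(N, 2), Mul(-6, N))), Mul(4, N))), Rational(1, 2)) = Pow(Add(N, Add(Add(10, Mul(-12, N), Mul(2, Pow(N, 2))), Mul(4, N))), Rational(1, 2)) = Pow(Add(N, Add(10, Mul(-8, N), Mul(2, Pow(N, 2)))), Rational(1, 2)) = Pow(Add(10, Mul(-7, N), Mul(2, Pow(N, 2))), Rational(1, 2)))
Add(249646, Mul(-1, Function('h')(649))) = Add(249646, Mul(-1, Pow(Add(10, Mul(-7, 649), Mul(2, Pow(649, 2))), Rational(1, 2)))) = Add(249646, Mul(-1, Pow(Add(10, -4543, Mul(2, 421201)), Rational(1, 2)))) = Add(249646, Mul(-1, Pow(Add(10, -4543, 842402), Rational(1, 2)))) = Add(249646, Mul(-1, Pow(837869, Rational(1, 2))))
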